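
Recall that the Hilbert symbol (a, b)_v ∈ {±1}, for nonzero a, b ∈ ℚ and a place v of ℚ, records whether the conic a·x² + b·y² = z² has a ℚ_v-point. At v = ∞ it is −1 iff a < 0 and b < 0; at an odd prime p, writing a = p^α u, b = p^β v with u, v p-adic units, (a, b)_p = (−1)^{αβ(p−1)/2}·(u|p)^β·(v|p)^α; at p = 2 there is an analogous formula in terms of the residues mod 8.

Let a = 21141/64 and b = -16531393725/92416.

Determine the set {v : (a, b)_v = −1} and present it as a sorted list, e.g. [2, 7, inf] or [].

Mod squares: a ≡ 29, b ≡ -53669. Check v ∈ {∞, 2, 3, 5, 7, 11, 17, 19, 29, 37, 41}.
v=41: a=41^0·(≡35), b=41^1·(≡29) mod 41; (35|41)=-1, (29|41)=-1; (−1)^{0·1·20}·(-1)^1·(-1)^0 = -1.
v=3: a=3^6·(≡2), b=3^2·(≡1) mod 3; (2|3)=-1, (1|3)=+1; (−1)^{6·2·1}·(-1)^2·(+1)^6 = +1.
v=19: a=19^0·(≡10), b=19^-2·(≡17) mod 19; (10|19)=-1, (17|19)=+1; (−1)^{0·-2·9}·(-1)^-2·(+1)^0 = +1.
v=5: a=5^0·(≡4), b=5^2·(≡1) mod 5; (4|5)=+1, (1|5)=+1; (−1)^{0·2·2}·(+1)^2·(+1)^0 = +1.
v=7: a=7^0·(≡1), b=7^1·(≡3) mod 7; (1|7)=+1, (3|7)=-1; (−1)^{0·1·3}·(+1)^1·(-1)^0 = +1.
v=∞: 29 > 0 and -53669 < 0  ⇒  (a,b)_∞ = +1.
v=11: a=11^0·(≡6), b=11^1·(≡3) mod 11; (6|11)=-1, (3|11)=+1; (−1)^{0·1·5}·(-1)^1·(+1)^0 = -1.
v=29: a=29^1·(≡20), b=29^0·(≡2) mod 29; (20|29)=+1, (2|29)=-1; (−1)^{1·0·14}·(+1)^0·(-1)^1 = -1.
v=2: v_2(a)=-6, v_2(b)=-8; units ≡ 5, 3 (mod 8); ε·ε+αω+βω = 0·1+-6·1+-8·1 ≡ 0  ⇒  (a,b)_2 = +1.
v=37: a=37^0·(≡6), b=37^2·(≡2) mod 37; (6|37)=-1, (2|37)=-1; (−1)^{0·2·18}·(-1)^2·(-1)^0 = +1.
v=17: a=17^0·(≡6), b=17^1·(≡11) mod 17; (6|17)=-1, (11|17)=-1; (−1)^{0·1·8}·(-1)^1·(-1)^0 = -1.
|Ram(29, -53669)| = 4, even; anisotropic at {11, 17, 29, 41}.

[11, 17, 29, 41]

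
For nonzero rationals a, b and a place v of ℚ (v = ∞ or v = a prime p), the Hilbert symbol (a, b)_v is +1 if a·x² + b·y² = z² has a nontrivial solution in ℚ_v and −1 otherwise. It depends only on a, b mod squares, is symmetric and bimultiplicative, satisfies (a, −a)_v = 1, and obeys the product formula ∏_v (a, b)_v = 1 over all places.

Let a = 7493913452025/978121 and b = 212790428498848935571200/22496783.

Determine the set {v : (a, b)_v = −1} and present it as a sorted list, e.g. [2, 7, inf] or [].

[7, 13, 17, 29]

Mod squares: a ≡ 1729, b ≡ 1031849. Check v ∈ {∞, 2, 3, 5, 7, 11, 13, 17, 19, 23, 29, 43}.
v=19: a=19^3·(≡13), b=19^6·(≡7) mod 19; (13|19)=-1, (7|19)=+1; (−1)^{3·6·9}·(-1)^6·(+1)^3 = +1.
v=23: a=23^-2·(≡13), b=23^-3·(≡16) mod 23; (13|23)=+1, (16|23)=+1; (−1)^{-2·-3·11}·(+1)^-3·(+1)^-2 = +1.
v=5: a=5^2·(≡1), b=5^2·(≡1) mod 5; (1|5)=+1, (1|5)=+1; (−1)^{2·2·2}·(+1)^2·(+1)^2 = +1.
v=13: a=13^1·(≡1), b=13^1·(≡11) mod 13; (1|13)=+1, (11|13)=-1; (−1)^{1·1·6}·(+1)^1·(-1)^1 = -1.
v=3: a=3^4·(≡1), b=3^8·(≡2) mod 3; (1|3)=+1, (2|3)=-1; (−1)^{4·8·1}·(+1)^8·(-1)^4 = +1.
v=2: v_2(a)=0, v_2(b)=8; units ≡ 1, 1 (mod 8); ε·ε+αω+βω = 0·0+0·0+8·0 ≡ 0  ⇒  (a,b)_2 = +1.
v=43: a=43^-2·(≡16), b=43^-2·(≡17) mod 43; (16|43)=+1, (17|43)=+1; (−1)^{-2·-2·21}·(+1)^-2·(+1)^-2 = +1.
v=7: a=7^3·(≡1), b=7^5·(≡2) mod 7; (1|7)=+1, (2|7)=+1; (−1)^{3·5·3}·(+1)^5·(+1)^3 = -1.
v=17: a=17^0·(≡14), b=17^1·(≡12) mod 17; (14|17)=-1, (12|17)=-1; (−1)^{0·1·8}·(-1)^1·(-1)^0 = -1.
v=11: a=11^2·(≡2), b=11^0·(≡1) mod 11; (2|11)=-1, (1|11)=+1; (−1)^{2·0·5}·(-1)^0·(+1)^2 = +1.
v=∞: 1729 > 0 and 1031849 > 0  ⇒  (a,b)_∞ = +1.
v=29: a=29^0·(≡21), b=29^1·(≡26) mod 29; (21|29)=-1, (26|29)=-1; (−1)^{0·1·14}·(-1)^1·(-1)^0 = -1.
|Ram(1729, 1031849)| = 4, even; anisotropic at {7, 13, 17, 29}.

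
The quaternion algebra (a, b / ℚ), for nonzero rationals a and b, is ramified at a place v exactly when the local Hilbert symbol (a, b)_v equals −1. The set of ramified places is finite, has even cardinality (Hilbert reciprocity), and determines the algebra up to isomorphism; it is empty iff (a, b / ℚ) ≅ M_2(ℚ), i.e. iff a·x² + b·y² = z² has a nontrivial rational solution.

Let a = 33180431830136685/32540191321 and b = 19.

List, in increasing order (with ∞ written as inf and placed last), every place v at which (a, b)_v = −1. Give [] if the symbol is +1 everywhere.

Mod squares: a ≡ 285, b ≡ 19. Check v ∈ {∞, 2, 3, 5, 11, 19, 23, 31, 41}.
v=5: a=5^1·(≡2), b=5^0·(≡4) mod 5; (2|5)=-1, (4|5)=+1; (−1)^{1·0·2}·(-1)^0·(+1)^1 = +1.
v=2: v_2(a)=0, v_2(b)=0; units ≡ 5, 3 (mod 8); ε·ε+αω+βω = 0·1+0·1+0·1 ≡ 0  ⇒  (a,b)_2 = +1.
v=23: a=23^-4·(≡13), b=23^0·(≡19) mod 23; (13|23)=+1, (19|23)=-1; (−1)^{-4·0·11}·(+1)^0·(-1)^-4 = +1.
v=19: a=19^5·(≡13), b=19^1·(≡1) mod 19; (13|19)=-1, (1|19)=+1; (−1)^{5·1·9}·(-1)^1·(+1)^5 = +1.
v=31: a=31^-2·(≡22), b=31^0·(≡19) mod 31; (22|31)=-1, (19|31)=+1; (−1)^{-2·0·15}·(-1)^0·(+1)^-2 = +1.
v=∞: 285 > 0 and 19 > 0  ⇒  (a,b)_∞ = +1.
v=41: a=41^2·(≡18), b=41^0·(≡19) mod 41; (18|41)=+1, (19|41)=-1; (−1)^{2·0·20}·(+1)^0·(-1)^2 = +1.
v=3: a=3^13·(≡2), b=3^0·(≡1) mod 3; (2|3)=-1, (1|3)=+1; (−1)^{13·0·1}·(-1)^0·(+1)^13 = +1.
v=11: a=11^-2·(≡7), b=11^0·(≡8) mod 11; (7|11)=-1, (8|11)=-1; (−1)^{-2·0·5}·(-1)^0·(-1)^-2 = +1.
Ram(a, b) = ∅: the form 285·x² + 19·y² − z² is isotropic over every ℚ_v, so by Hasse–Minkowski it is isotropic over ℚ.

[]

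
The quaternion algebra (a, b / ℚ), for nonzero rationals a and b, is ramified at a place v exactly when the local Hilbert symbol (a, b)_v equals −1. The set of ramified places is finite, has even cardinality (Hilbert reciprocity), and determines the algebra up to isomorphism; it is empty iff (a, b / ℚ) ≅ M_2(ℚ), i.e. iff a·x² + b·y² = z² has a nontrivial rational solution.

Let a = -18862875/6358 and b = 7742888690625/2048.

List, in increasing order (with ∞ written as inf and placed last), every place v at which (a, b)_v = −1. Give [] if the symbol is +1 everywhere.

[5, 11, 17, 23]

(a, b) ≡ (-2530, 43010) mod (ℚ^×)²; places V = {2, 3, 5, 11, 17, 23, ∞}.
(a,b)_3: α=8, u≡2; β=2, v≡2 (mod 3); (2|3)=-1, (2|3)=-1; sign (−1)^0·-1^2·-1^8 = +1.
(a,b)_11: α=-1, u≡4; β=3, v≡5 (mod 11); (4|11)=+1, (5|11)=+1; sign (−1)^1·+1^3·+1^-1 = -1.
(a,b)_2: α=-1, β=-11; u≡7, v≡1 (mod 8); ε(u)ε(v)=1·0, αω(v)=-1·0, βω(u)=-11·0; sum ≡ 0  ⇒  +1.
(a,b)_17: α=-2, u≡14; β=1, v≡10 (mod 17); (14|17)=-1, (10|17)=-1; sign (−1)^0·-1^1·-1^-2 = -1.
(a,b)_5: α=3, u≡4; β=5, v≡2 (mod 5); (4|5)=+1, (2|5)=-1; sign (−1)^0·+1^5·-1^3 = -1.
(a,b)_∞: sgn(-2530)=−, sgn(43010)=+, so +1.
(a,b)_23: α=1, u≡17; β=3, v≡20 (mod 23); (17|23)=-1, (20|23)=-1; sign (−1)^1·-1^3·-1^1 = -1.
(-2530, 43010 / ℚ) ramifies at {5, 11, 17, 23}: a division algebra.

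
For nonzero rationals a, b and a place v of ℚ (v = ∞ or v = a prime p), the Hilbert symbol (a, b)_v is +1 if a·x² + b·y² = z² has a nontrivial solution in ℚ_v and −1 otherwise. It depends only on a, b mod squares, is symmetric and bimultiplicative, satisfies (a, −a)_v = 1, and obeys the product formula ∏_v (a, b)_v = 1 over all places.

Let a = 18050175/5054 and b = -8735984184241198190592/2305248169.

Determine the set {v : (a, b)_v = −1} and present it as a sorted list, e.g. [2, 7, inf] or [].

Mod squares: a ≡ 9282, b ≡ -13. Check v ∈ {∞, 2, 3, 5, 7, 11, 13, 17, 19}.
v=11: a=11^2·(≡3), b=11^6·(≡3) mod 11; (3|11)=+1, (3|11)=+1; (−1)^{2·6·5}·(+1)^6·(+1)^2 = +1.
v=17: a=17^1·(≡8), b=17^4·(≡13) mod 17; (8|17)=+1, (13|17)=+1; (−1)^{1·4·8}·(+1)^4·(+1)^1 = +1.
v=∞: 9282 > 0 and -13 < 0  ⇒  (a,b)_∞ = +1.
v=13: a=13^1·(≡1), b=13^3·(≡1) mod 13; (1|13)=+1, (1|13)=+1; (−1)^{1·3·6}·(+1)^3·(+1)^1 = +1.
v=3: a=3^3·(≡1), b=3^8·(≡2) mod 3; (1|3)=+1, (2|3)=-1; (−1)^{3·8·1}·(+1)^8·(-1)^3 = -1.
v=19: a=19^-2·(≡3), b=19^-6·(≡7) mod 19; (3|19)=-1, (7|19)=+1; (−1)^{-2·-6·9}·(-1)^-6·(+1)^-2 = +1.
v=7: a=7^-1·(≡3), b=7^-2·(≡1) mod 7; (3|7)=-1, (1|7)=+1; (−1)^{-1·-2·3}·(-1)^-2·(+1)^-1 = +1.
v=5: a=5^2·(≡3), b=5^0·(≡2) mod 5; (3|5)=-1, (2|5)=-1; (−1)^{2·0·2}·(-1)^0·(-1)^2 = +1.
v=2: v_2(a)=-1, v_2(b)=12; units ≡ 1, 3 (mod 8); ε·ε+αω+βω = 0·1+-1·1+12·0 ≡ 1  ⇒  (a,b)_2 = -1.
|Ram(9282, -13)| = 2, even; anisotropic at {2, 3}.

[2, 3]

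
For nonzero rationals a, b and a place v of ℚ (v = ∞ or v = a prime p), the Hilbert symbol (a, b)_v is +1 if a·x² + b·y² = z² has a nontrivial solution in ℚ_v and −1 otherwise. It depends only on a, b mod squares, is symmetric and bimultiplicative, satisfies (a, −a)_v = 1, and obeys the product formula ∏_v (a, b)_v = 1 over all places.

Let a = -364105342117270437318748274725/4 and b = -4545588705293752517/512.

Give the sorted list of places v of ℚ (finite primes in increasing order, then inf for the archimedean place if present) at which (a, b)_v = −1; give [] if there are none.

(a, b) ≡ (-7429, -1263994) mod (ℚ^×)²; places V = {2, 5, 17, 19, 23, 29, 31, 37, ∞}.
(a,b)_37: α=2, u≡8; β=1, v≡16 (mod 37); (8|37)=-1, (16|37)=+1; sign (−1)^0·-1^1·+1^2 = -1.
(a,b)_17: α=3, u≡12; β=2, v≡3 (mod 17); (12|17)=-1, (3|17)=-1; sign (−1)^0·-1^2·-1^3 = -1.
(a,b)_19: α=11, u≡18; β=7, v≡15 (mod 19); (18|19)=-1, (15|19)=-1; sign (−1)^1·-1^7·-1^11 = -1.
(a,b)_23: α=1, u≡14; β=2, v≡10 (mod 23); (14|23)=-1, (10|23)=-1; sign (−1)^0·-1^2·-1^1 = -1.
(a,b)_5: α=2, u≡4; β=0, v≡4 (mod 5); (4|5)=+1, (4|5)=+1; sign (−1)^0·+1^0·+1^2 = +1.
(a,b)_29: α=2, u≡5; β=1, v≡28 (mod 29); (5|29)=+1, (28|29)=+1; sign (−1)^0·+1^1·+1^2 = +1.
(a,b)_2: α=-2, β=-9; u≡3, v≡3 (mod 8); ε(u)ε(v)=1·1, αω(v)=-2·1, βω(u)=-9·1; sum ≡ 0  ⇒  +1.
(a,b)_31: α=2, u≡22; β=1, v≡12 (mod 31); (22|31)=-1, (12|31)=-1; sign (−1)^0·-1^1·-1^2 = -1.
(a,b)_∞: sgn(-7429)=−, sgn(-1263994)=−, so -1.
|Ram(-7429, -1263994)| = 6, even; anisotropic at {17, 19, 23, 31, 37, ∞}.

[17, 19, 23, 31, 37, inf]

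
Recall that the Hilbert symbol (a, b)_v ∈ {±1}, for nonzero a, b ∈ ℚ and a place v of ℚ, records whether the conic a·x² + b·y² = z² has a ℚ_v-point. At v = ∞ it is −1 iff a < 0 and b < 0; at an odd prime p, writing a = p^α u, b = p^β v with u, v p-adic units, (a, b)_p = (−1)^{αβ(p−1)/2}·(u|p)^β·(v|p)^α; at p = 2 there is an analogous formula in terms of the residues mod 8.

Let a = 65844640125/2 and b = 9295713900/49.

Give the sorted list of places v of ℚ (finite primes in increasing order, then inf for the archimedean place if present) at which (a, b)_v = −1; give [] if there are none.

[2, 3, 11, 17]

Mod squares: a ≡ 5610, b ≡ 11. Check v ∈ {∞, 2, 3, 5, 7, 11, 17, 19}.
v=5: a=5^3·(≡3), b=5^2·(≡4) mod 5; (3|5)=-1, (4|5)=+1; (−1)^{3·2·2}·(-1)^2·(+1)^3 = +1.
v=2: v_2(a)=-1, v_2(b)=2; units ≡ 5, 3 (mod 8); ε·ε+αω+βω = 0·1+-1·1+2·1 ≡ 1  ⇒  (a,b)_2 = -1.
v=7: a=7^0·(≡6), b=7^-2·(≡4) mod 7; (6|7)=-1, (4|7)=+1; (−1)^{0·-2·3}·(-1)^-2·(+1)^0 = +1.
v=19: a=19^2·(≡4), b=19^2·(≡5) mod 19; (4|19)=+1, (5|19)=+1; (−1)^{2·2·9}·(+1)^2·(+1)^2 = +1.
v=3: a=3^3·(≡1), b=3^4·(≡2) mod 3; (1|3)=+1, (2|3)=-1; (−1)^{3·4·1}·(+1)^4·(-1)^3 = -1.
v=11: a=11^1·(≡3), b=11^1·(≡4) mod 11; (3|11)=+1, (4|11)=+1; (−1)^{1·1·5}·(+1)^1·(+1)^1 = -1.
v=17: a=17^3·(≡11), b=17^2·(≡11) mod 17; (11|17)=-1, (11|17)=-1; (−1)^{3·2·8}·(-1)^2·(-1)^3 = -1.
v=∞: 5610 > 0 and 11 > 0  ⇒  (a,b)_∞ = +1.
(5610, 11 / ℚ) ramifies at {2, 3, 11, 17}: a division algebra.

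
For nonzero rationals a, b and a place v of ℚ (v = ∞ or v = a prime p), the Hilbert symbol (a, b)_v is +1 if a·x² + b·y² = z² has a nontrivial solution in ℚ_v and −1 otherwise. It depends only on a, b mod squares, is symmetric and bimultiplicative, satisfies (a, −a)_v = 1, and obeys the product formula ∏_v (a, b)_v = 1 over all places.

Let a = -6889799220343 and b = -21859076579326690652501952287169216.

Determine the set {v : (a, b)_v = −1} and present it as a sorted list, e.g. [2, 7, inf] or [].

[13, 17, 23, 37, 41, inf]

(a, b) ≡ (-2993887, -799459) mod (ℚ^×)²; places V = {2, 3, 13, 17, 19, 23, 31, 37, 41, ∞}.
(a,b)_23: α=1, u≡11; β=2, v≡11 (mod 23); (11|23)=-1, (11|23)=-1; sign (−1)^0·-1^2·-1^1 = -1.
(a,b)_2: α=0, β=6; u≡1, v≡5 (mod 8); ε(u)ε(v)=0·0, αω(v)=0·1, βω(u)=6·0; sum ≡ 0  ⇒  +1.
(a,b)_31: α=1, u≡14; β=3, v≡13 (mod 31); (14|31)=+1, (13|31)=-1; sign (−1)^1·+1^3·-1^1 = +1.
(a,b)_41: α=2, u≡35; β=5, v≡35 (mod 41); (35|41)=-1, (35|41)=-1; sign (−1)^0·-1^5·-1^2 = -1.
(a,b)_19: α=1, u≡3; β=2, v≡7 (mod 19); (3|19)=-1, (7|19)=+1; sign (−1)^0·-1^2·+1^1 = +1.
(a,b)_17: α=1, u≡8; β=3, v≡11 (mod 17); (8|17)=+1, (11|17)=-1; sign (−1)^0·+1^3·-1^1 = -1.
(a,b)_∞: sgn(-2993887)=−, sgn(-799459)=−, so -1.
(a,b)_37: α=2, u≡6; β=5, v≡16 (mod 37); (6|37)=-1, (16|37)=+1; sign (−1)^0·-1^5·+1^2 = -1.
(a,b)_13: α=1, u≡1; β=2, v≡8 (mod 13); (1|13)=+1, (8|13)=-1; sign (−1)^0·+1^2·-1^1 = -1.
(a,b)_3: α=0, u≡2; β=2, v≡2 (mod 3); (2|3)=-1, (2|3)=-1; sign (−1)^0·-1^2·-1^0 = +1.
Ram(-2993887, -799459) = {13, 17, 23, 37, 41, ∞}; no ℚ_13-point on the conic.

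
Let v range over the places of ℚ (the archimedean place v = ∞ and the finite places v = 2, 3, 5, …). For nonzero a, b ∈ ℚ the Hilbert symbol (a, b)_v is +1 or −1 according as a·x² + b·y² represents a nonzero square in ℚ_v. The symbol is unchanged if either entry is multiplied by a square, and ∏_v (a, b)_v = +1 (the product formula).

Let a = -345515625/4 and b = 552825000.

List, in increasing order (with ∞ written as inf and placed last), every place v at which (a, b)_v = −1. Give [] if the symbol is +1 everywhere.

(a, b) ≡ (-273, 2730) mod (ℚ^×)²; places V = {2, 3, 5, 7, 13, ∞}.
(a,b)_13: α=1, u≡6; β=1, v≡11 (mod 13); (6|13)=-1, (11|13)=-1; sign (−1)^0·-1^1·-1^1 = +1.
(a,b)_3: α=5, u≡2; β=5, v≡1 (mod 3); (2|3)=-1, (1|3)=+1; sign (−1)^1·-1^5·+1^5 = +1.
(a,b)_7: α=1, u≡3; β=1, v≡6 (mod 7); (3|7)=-1, (6|7)=-1; sign (−1)^1·-1^1·-1^1 = -1.
(a,b)_∞: sgn(-273)=−, sgn(2730)=+, so +1.
(a,b)_2: α=-2, β=3; u≡7, v≡5 (mod 8); ε(u)ε(v)=1·0, αω(v)=-2·1, βω(u)=3·0; sum ≡ 0  ⇒  +1.
(a,b)_5: α=6, u≡3; β=5, v≡4 (mod 5); (3|5)=-1, (4|5)=+1; sign (−1)^0·-1^5·+1^6 = -1.
Ram(-273, 2730) = {5, 7}; no ℚ_5-point on the conic.

[5, 7]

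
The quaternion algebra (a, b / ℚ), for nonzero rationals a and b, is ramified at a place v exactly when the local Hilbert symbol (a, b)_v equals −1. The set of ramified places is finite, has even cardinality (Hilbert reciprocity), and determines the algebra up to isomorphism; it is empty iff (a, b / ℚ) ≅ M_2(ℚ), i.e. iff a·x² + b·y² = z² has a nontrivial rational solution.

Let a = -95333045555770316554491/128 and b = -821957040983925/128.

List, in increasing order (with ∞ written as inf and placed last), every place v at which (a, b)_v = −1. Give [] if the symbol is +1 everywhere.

[17, 23, 29, inf]

(a, b) ≡ (-22678, -6314) mod (ℚ^×)²; places V = {2, 3, 5, 7, 11, 17, 23, 29, 41, ∞}.
(a,b)_11: α=2, u≡1; β=1, v≡1 (mod 11); (1|11)=+1, (1|11)=+1; sign (−1)^0·+1^1·+1^2 = +1.
(a,b)_2: α=-7, β=-7; u≡5, v≡3 (mod 8); ε(u)ε(v)=0·1, αω(v)=-7·1, βω(u)=-7·1; sum ≡ 0  ⇒  +1.
(a,b)_∞: sgn(-22678)=−, sgn(-6314)=−, so -1.
(a,b)_5: α=0, u≡3; β=2, v≡1 (mod 5); (3|5)=-1, (1|5)=+1; sign (−1)^0·-1^2·+1^0 = +1.
(a,b)_41: α=2, u≡9; β=1, v≡18 (mod 41); (9|41)=+1, (18|41)=+1; sign (−1)^0·+1^1·+1^2 = +1.
(a,b)_17: α=3, u≡4; β=2, v≡14 (mod 17); (4|17)=+1, (14|17)=-1; sign (−1)^0·+1^2·-1^3 = -1.
(a,b)_23: α=3, u≡3; β=2, v≡14 (mod 23); (3|23)=+1, (14|23)=-1; sign (−1)^0·+1^2·-1^3 = -1.
(a,b)_3: α=8, u≡2; β=4, v≡1 (mod 3); (2|3)=-1, (1|3)=+1; sign (−1)^0·-1^4·+1^8 = +1.
(a,b)_7: α=2, u≡2; β=1, v≡4 (mod 7); (2|7)=+1, (4|7)=+1; sign (−1)^0·+1^1·+1^2 = +1.
(a,b)_29: α=3, u≡6; β=2, v≡2 (mod 29); (6|29)=+1, (2|29)=-1; sign (−1)^0·+1^2·-1^3 = -1.
Ram(-22678, -6314) = {17, 23, 29, ∞}; no ℚ_17-point on the conic.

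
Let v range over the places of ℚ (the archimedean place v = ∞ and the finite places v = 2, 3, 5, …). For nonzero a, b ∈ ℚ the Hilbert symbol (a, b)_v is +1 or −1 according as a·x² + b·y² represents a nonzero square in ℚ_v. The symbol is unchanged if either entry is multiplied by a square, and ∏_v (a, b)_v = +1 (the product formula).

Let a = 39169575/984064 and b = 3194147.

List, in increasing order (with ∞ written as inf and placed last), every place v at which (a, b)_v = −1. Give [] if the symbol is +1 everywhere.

[2, 17, 23, 31]

(a, b) ≡ (23, 3194147) mod (ℚ^×)²; places V = {2, 3, 5, 11, 17, 19, 23, 29, 31, ∞}.
(a,b)_31: α=-2, u≡21; β=1, v≡24 (mod 31); (21|31)=-1, (24|31)=-1; sign (−1)^0·-1^1·-1^-2 = -1.
(a,b)_23: α=1, u≡4; β=0, v≡22 (mod 23); (4|23)=+1, (22|23)=-1; sign (−1)^0·+1^0·-1^1 = -1.
(a,b)_2: α=-10, β=0; u≡7, v≡3 (mod 8); ε(u)ε(v)=1·1, αω(v)=-10·1, βω(u)=0·0; sum ≡ 1  ⇒  -1.
(a,b)_∞: sgn(23)=+, sgn(3194147)=+, so +1.
(a,b)_11: α=0, u≡4; β=1, v≡10 (mod 11); (4|11)=+1, (10|11)=-1; sign (−1)^0·+1^1·-1^0 = +1.
(a,b)_17: α=0, u≡14; β=1, v≡7 (mod 17); (14|17)=-1, (7|17)=-1; sign (−1)^0·-1^1·-1^0 = -1.
(a,b)_19: α=0, u≡9; β=1, v≡1 (mod 19); (9|19)=+1, (1|19)=+1; sign (−1)^0·+1^1·+1^0 = +1.
(a,b)_3: α=4, u≡2; β=0, v≡2 (mod 3); (2|3)=-1, (2|3)=-1; sign (−1)^0·-1^0·-1^4 = +1.
(a,b)_29: α=2, u≡25; β=1, v≡1 (mod 29); (25|29)=+1, (1|29)=+1; sign (−1)^0·+1^1·+1^2 = +1.
(a,b)_5: α=2, u≡2; β=0, v≡2 (mod 5); (2|5)=-1, (2|5)=-1; sign (−1)^0·-1^0·-1^2 = +1.
Ram(23, 3194147) = {2, 17, 23, 31}; no ℚ_2-point on the conic.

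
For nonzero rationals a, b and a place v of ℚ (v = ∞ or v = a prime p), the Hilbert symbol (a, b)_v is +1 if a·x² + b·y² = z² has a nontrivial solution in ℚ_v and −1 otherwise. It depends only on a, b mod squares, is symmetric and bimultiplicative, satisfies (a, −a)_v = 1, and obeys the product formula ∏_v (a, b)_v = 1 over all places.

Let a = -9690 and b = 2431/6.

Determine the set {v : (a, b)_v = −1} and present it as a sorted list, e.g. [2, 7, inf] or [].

[13, 19]

(a, b) ≡ (-9690, 14586) mod (ℚ^×)²; places V = {2, 3, 5, 11, 13, 17, 19, ∞}.
(a,b)_19: α=1, u≡3; β=0, v≡3 (mod 19); (3|19)=-1, (3|19)=-1; sign (−1)^0·-1^0·-1^1 = -1.
(a,b)_13: α=0, u≡8; β=1, v≡3 (mod 13); (8|13)=-1, (3|13)=+1; sign (−1)^0·-1^1·+1^0 = -1.
(a,b)_5: α=1, u≡2; β=0, v≡1 (mod 5); (2|5)=-1, (1|5)=+1; sign (−1)^0·-1^0·+1^1 = +1.
(a,b)_∞: sgn(-9690)=−, sgn(14586)=+, so +1.
(a,b)_11: α=0, u≡1; β=1, v≡2 (mod 11); (1|11)=+1, (2|11)=-1; sign (−1)^0·+1^1·-1^0 = +1.
(a,b)_17: α=1, u≡8; β=1, v≡4 (mod 17); (8|17)=+1, (4|17)=+1; sign (−1)^0·+1^1·+1^1 = +1.
(a,b)_2: α=1, β=-1; u≡3, v≡5 (mod 8); ε(u)ε(v)=1·0, αω(v)=1·1, βω(u)=-1·1; sum ≡ 0  ⇒  +1.
(a,b)_3: α=1, u≡1; β=-1, v≡2 (mod 3); (1|3)=+1, (2|3)=-1; sign (−1)^1·+1^-1·-1^1 = +1.
Ram(-9690, 14586) = {13, 19}; no ℚ_13-point on the conic.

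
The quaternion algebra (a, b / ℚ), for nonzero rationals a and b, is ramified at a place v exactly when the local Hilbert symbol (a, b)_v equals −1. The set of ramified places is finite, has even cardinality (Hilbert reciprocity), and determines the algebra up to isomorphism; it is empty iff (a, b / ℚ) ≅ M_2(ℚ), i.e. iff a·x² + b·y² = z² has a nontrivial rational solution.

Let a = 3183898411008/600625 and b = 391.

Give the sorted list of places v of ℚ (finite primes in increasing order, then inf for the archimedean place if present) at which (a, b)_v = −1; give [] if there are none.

Mod squares: a ≡ 17, b ≡ 391. Check v ∈ {∞, 2, 3, 5, 7, 17, 23, 31}.
v=2: v_2(a)=14, v_2(b)=0; units ≡ 1, 7 (mod 8); ε·ε+αω+βω = 0·1+14·0+0·0 ≡ 0  ⇒  (a,b)_2 = +1.
v=3: a=3^2·(≡2), b=3^0·(≡1) mod 3; (2|3)=-1, (1|3)=+1; (−1)^{2·0·1}·(-1)^0·(+1)^2 = +1.
v=∞: 17 > 0 and 391 > 0  ⇒  (a,b)_∞ = +1.
v=31: a=31^-2·(≡13), b=31^0·(≡19) mod 31; (13|31)=-1, (19|31)=+1; (−1)^{-2·0·15}·(-1)^0·(+1)^-2 = +1.
v=23: a=23^2·(≡15), b=23^1·(≡17) mod 23; (15|23)=-1, (17|23)=-1; (−1)^{2·1·11}·(-1)^1·(-1)^2 = -1.
v=7: a=7^4·(≡3), b=7^0·(≡6) mod 7; (3|7)=-1, (6|7)=-1; (−1)^{4·0·3}·(-1)^0·(-1)^4 = +1.
v=17: a=17^1·(≡8), b=17^1·(≡6) mod 17; (8|17)=+1, (6|17)=-1; (−1)^{1·1·8}·(+1)^1·(-1)^1 = -1.
v=5: a=5^-4·(≡3), b=5^0·(≡1) mod 5; (3|5)=-1, (1|5)=+1; (−1)^{-4·0·2}·(-1)^0·(+1)^-4 = +1.
|Ram(17, 391)| = 2, even; anisotropic at {17, 23}.

[17, 23]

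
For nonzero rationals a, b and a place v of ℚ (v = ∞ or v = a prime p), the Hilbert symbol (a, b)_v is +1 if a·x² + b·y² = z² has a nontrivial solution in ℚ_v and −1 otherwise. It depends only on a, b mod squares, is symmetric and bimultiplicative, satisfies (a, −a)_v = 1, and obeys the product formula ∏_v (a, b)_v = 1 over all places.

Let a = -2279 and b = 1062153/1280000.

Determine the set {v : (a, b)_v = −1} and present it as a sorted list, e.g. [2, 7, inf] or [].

(a, b) ≡ (-2279, 2914) mod (ℚ^×)²; places V = {2, 3, 5, 31, 43, 47, 53, ∞}.
(a,b)_47: α=0, u≡24; β=1, v≡43 (mod 47); (24|47)=+1, (43|47)=-1; sign (−1)^0·+1^1·-1^0 = +1.
(a,b)_53: α=1, u≡10; β=0, v≡42 (mod 53); (10|53)=+1, (42|53)=+1; sign (−1)^0·+1^0·+1^1 = +1.
(a,b)_∞: sgn(-2279)=−, sgn(2914)=+, so +1.
(a,b)_2: α=0, β=-11; u≡1, v≡1 (mod 8); ε(u)ε(v)=0·0, αω(v)=0·0, βω(u)=-11·0; sum ≡ 0  ⇒  +1.
(a,b)_31: α=0, u≡15; β=1, v≡7 (mod 31); (15|31)=-1, (7|31)=+1; sign (−1)^0·-1^1·+1^0 = -1.
(a,b)_3: α=0, u≡1; β=6, v≡1 (mod 3); (1|3)=+1, (1|3)=+1; sign (−1)^0·+1^6·+1^0 = +1.
(a,b)_43: α=1, u≡33; β=0, v≡39 (mod 43); (33|43)=-1, (39|43)=-1; sign (−1)^0·-1^0·-1^1 = -1.
(a,b)_5: α=0, u≡1; β=-4, v≡1 (mod 5); (1|5)=+1, (1|5)=+1; sign (−1)^0·+1^-4·+1^0 = +1.
|Ram(-2279, 2914)| = 2, even; anisotropic at {31, 43}.

[31, 43]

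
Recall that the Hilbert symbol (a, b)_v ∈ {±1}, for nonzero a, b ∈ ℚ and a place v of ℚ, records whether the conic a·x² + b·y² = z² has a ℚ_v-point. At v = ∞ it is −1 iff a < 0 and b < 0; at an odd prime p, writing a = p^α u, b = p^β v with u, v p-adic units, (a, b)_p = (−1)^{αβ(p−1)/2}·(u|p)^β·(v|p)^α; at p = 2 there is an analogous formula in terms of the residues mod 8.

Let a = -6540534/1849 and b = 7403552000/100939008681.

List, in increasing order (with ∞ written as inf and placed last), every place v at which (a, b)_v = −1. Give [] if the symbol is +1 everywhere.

(a, b) ≡ (-6006, 5) mod (ℚ^×)²; places V = {2, 3, 5, 7, 11, 13, 37, 41, 43, ∞}.
(a,b)_2: α=1, β=8; u≡5, v≡5 (mod 8); ε(u)ε(v)=0·0, αω(v)=1·1, βω(u)=8·1; sum ≡ 1  ⇒  -1.
(a,b)_41: α=0, u≡8; β=-4, v≡37 (mod 41); (8|41)=+1, (37|41)=+1; sign (−1)^0·+1^-4·+1^0 = +1.
(a,b)_13: α=1, u≡7; β=2, v≡7 (mod 13); (7|13)=-1, (7|13)=-1; sign (−1)^0·-1^2·-1^1 = -1.
(a,b)_5: α=0, u≡4; β=3, v≡1 (mod 5); (4|5)=+1, (1|5)=+1; sign (−1)^0·+1^3·+1^0 = +1.
(a,b)_∞: sgn(-6006)=−, sgn(5)=+, so +1.
(a,b)_43: α=-2, u≡24; β=0, v≡26 (mod 43); (24|43)=+1, (26|43)=-1; sign (−1)^0·+1^0·-1^-2 = +1.
(a,b)_7: α=1, u≡5; β=-2, v≡5 (mod 7); (5|7)=-1, (5|7)=-1; sign (−1)^0·-1^-2·-1^1 = -1.
(a,b)_11: α=3, u≡3; β=0, v≡4 (mod 11); (3|11)=+1, (4|11)=+1; sign (−1)^0·+1^0·+1^3 = +1.
(a,b)_3: α=3, u≡2; β=-6, v≡2 (mod 3); (2|3)=-1, (2|3)=-1; sign (−1)^0·-1^-6·-1^3 = -1.
(a,b)_37: α=0, u≡7; β=2, v≡23 (mod 37); (7|37)=+1, (23|37)=-1; sign (−1)^0·+1^2·-1^0 = +1.
|Ram(-6006, 5)| = 4, even; anisotropic at {2, 3, 7, 13}.

[2, 3, 7, 13]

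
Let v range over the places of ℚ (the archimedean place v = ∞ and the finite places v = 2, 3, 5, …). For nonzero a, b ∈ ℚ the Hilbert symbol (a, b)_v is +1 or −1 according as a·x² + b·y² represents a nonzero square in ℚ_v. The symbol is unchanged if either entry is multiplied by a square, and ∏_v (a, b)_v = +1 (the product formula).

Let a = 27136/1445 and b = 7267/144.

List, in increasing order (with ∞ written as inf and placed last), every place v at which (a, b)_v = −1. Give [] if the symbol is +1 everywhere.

[2, 5]

Mod squares: a ≡ 530, b ≡ 43. Check v ∈ {∞, 2, 3, 5, 13, 17, 43, 53}.
v=17: a=17^-2·(≡11), b=17^0·(≡1) mod 17; (11|17)=-1, (1|17)=+1; (−1)^{-2·0·8}·(-1)^0·(+1)^-2 = +1.
v=∞: 530 > 0 and 43 > 0  ⇒  (a,b)_∞ = +1.
v=13: a=13^0·(≡9), b=13^2·(≡4) mod 13; (9|13)=+1, (4|13)=+1; (−1)^{0·2·6}·(+1)^2·(+1)^0 = +1.
v=5: a=5^-1·(≡4), b=5^0·(≡3) mod 5; (4|5)=+1, (3|5)=-1; (−1)^{-1·0·2}·(+1)^0·(-1)^-1 = -1.
v=53: a=53^1·(≡29), b=53^0·(≡42) mod 53; (29|53)=+1, (42|53)=+1; (−1)^{1·0·26}·(+1)^0·(+1)^1 = +1.
v=43: a=43^0·(≡15), b=43^1·(≡17) mod 43; (15|43)=+1, (17|43)=+1; (−1)^{0·1·21}·(+1)^1·(+1)^0 = +1.
v=3: a=3^0·(≡2), b=3^-2·(≡1) mod 3; (2|3)=-1, (1|3)=+1; (−1)^{0·-2·1}·(-1)^-2·(+1)^0 = +1.
v=2: v_2(a)=9, v_2(b)=-4; units ≡ 1, 3 (mod 8); ε·ε+αω+βω = 0·1+9·1+-4·0 ≡ 1  ⇒  (a,b)_2 = -1.
Ram(530, 43) = {2, 5}; no ℚ_2-point on the conic.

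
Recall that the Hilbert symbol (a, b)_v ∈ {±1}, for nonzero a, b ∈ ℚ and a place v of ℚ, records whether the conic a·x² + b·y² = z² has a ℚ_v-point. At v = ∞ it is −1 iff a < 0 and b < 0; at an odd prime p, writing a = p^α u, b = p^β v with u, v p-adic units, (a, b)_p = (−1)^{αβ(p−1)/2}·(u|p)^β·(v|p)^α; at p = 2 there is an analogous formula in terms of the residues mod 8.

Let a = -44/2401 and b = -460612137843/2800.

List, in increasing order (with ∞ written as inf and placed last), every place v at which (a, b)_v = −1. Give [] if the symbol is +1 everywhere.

[7, 11, 13, 19, 29, inf]

(a, b) ≡ (-11, -50141) mod (ℚ^×)²; places V = {2, 3, 5, 7, 11, 13, 19, 29, ∞}.
(a,b)_19: α=0, u≡10; β=1, v≡14 (mod 19); (10|19)=-1, (14|19)=-1; sign (−1)^0·-1^1·-1^0 = -1.
(a,b)_3: α=0, u≡1; β=12, v≡1 (mod 3); (1|3)=+1, (1|3)=+1; sign (−1)^0·+1^12·+1^0 = +1.
(a,b)_13: α=0, u≡11; β=1, v≡9 (mod 13); (11|13)=-1, (9|13)=+1; sign (−1)^0·-1^1·+1^0 = -1.
(a,b)_5: α=0, u≡1; β=-2, v≡1 (mod 5); (1|5)=+1, (1|5)=+1; sign (−1)^0·+1^-2·+1^0 = +1.
(a,b)_∞: sgn(-11)=−, sgn(-50141)=−, so -1.
(a,b)_11: α=1, u≡6; β=2, v≡8 (mod 11); (6|11)=-1, (8|11)=-1; sign (−1)^0·-1^2·-1^1 = -1.
(a,b)_7: α=-4, u≡5; β=-1, v≡3 (mod 7); (5|7)=-1, (3|7)=-1; sign (−1)^0·-1^-1·-1^-4 = -1.
(a,b)_2: α=2, β=-4; u≡5, v≡3 (mod 8); ε(u)ε(v)=0·1, αω(v)=2·1, βω(u)=-4·1; sum ≡ 0  ⇒  +1.
(a,b)_29: α=0, u≡17; β=1, v≡12 (mod 29); (17|29)=-1, (12|29)=-1; sign (−1)^0·-1^1·-1^0 = -1.
(-11, -50141 / ℚ) ramifies at {7, 11, 13, 19, 29, ∞}: a division algebra.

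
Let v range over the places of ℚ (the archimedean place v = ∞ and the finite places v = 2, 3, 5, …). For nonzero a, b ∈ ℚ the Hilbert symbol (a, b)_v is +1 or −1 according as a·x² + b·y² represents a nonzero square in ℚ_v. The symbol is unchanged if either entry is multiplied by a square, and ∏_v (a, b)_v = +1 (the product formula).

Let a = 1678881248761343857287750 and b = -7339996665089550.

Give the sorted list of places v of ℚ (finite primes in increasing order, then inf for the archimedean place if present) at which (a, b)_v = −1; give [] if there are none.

[2, 5, 7, 11, 17, 29]

(a, b) ≡ (14790, -462) mod (ℚ^×)²; places V = {2, 3, 5, 7, 11, 17, 29, ∞}.
(a,b)_5: α=3, u≡2; β=2, v≡3 (mod 5); (2|5)=-1, (3|5)=-1; sign (−1)^0·-1^2·-1^3 = -1.
(a,b)_17: α=3, u≡14; β=2, v≡14 (mod 17); (14|17)=-1, (14|17)=-1; sign (−1)^0·-1^2·-1^3 = -1.
(a,b)_29: α=3, u≡12; β=2, v≡15 (mod 29); (12|29)=-1, (15|29)=-1; sign (−1)^0·-1^2·-1^3 = -1.
(a,b)_7: α=4, u≡3; β=5, v≡2 (mod 7); (3|7)=-1, (2|7)=+1; sign (−1)^0·-1^5·+1^4 = -1.
(a,b)_2: α=1, β=1; u≡3, v≡1 (mod 8); ε(u)ε(v)=1·0, αω(v)=1·0, βω(u)=1·1; sum ≡ 1  ⇒  -1.
(a,b)_11: α=4, u≡8; β=3, v≡10 (mod 11); (8|11)=-1, (10|11)=-1; sign (−1)^0·-1^3·-1^4 = -1.
(a,b)_3: α=13, u≡1; β=3, v≡2 (mod 3); (1|3)=+1, (2|3)=-1; sign (−1)^1·+1^3·-1^13 = +1.
(a,b)_∞: sgn(14790)=+, sgn(-462)=−, so +1.
|Ram(14790, -462)| = 6, even; anisotropic at {2, 5, 7, 11, 17, 29}.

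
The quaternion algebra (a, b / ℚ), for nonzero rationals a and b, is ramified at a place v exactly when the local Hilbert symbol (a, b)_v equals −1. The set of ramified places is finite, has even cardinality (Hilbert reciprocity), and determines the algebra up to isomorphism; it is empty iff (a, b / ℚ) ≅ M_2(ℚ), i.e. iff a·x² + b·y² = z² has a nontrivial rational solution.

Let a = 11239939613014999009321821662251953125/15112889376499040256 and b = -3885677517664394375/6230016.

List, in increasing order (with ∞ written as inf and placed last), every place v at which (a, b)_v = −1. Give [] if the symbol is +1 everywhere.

[11, 17, 19, 37]

(a, b) ≡ (17765, -11951) mod (ℚ^×)²; places V = {2, 3, 5, 7, 11, 13, 17, 19, 23, 29, 37, ∞}.
(a,b)_13: α=-6, u≡11; β=-2, v≡10 (mod 13); (11|13)=-1, (10|13)=+1; sign (−1)^0·-1^-2·+1^-6 = +1.
(a,b)_29: α=4, u≡18; β=2, v≡27 (mod 29); (18|29)=-1, (27|29)=-1; sign (−1)^0·-1^2·-1^4 = +1.
(a,b)_3: α=-6, u≡2; β=-2, v≡1 (mod 3); (2|3)=-1, (1|3)=+1; sign (−1)^0·-1^-2·+1^-6 = +1.
(a,b)_19: α=5, u≡7; β=3, v≡9 (mod 19); (7|19)=+1, (9|19)=+1; sign (−1)^1·+1^3·+1^5 = -1.
(a,b)_∞: sgn(17765)=+, sgn(-11951)=−, so +1.
(a,b)_37: α=2, u≡6; β=1, v≡12 (mod 37); (6|37)=-1, (12|37)=+1; sign (−1)^0·-1^1·+1^2 = -1.
(a,b)_23: α=2, u≡4; β=0, v≡1 (mod 23); (4|23)=+1, (1|23)=+1; sign (−1)^0·+1^0·+1^2 = +1.
(a,b)_2: α=-32, β=-12; u≡5, v≡1 (mod 8); ε(u)ε(v)=0·0, αω(v)=-32·0, βω(u)=-12·1; sum ≡ 0  ⇒  +1.
(a,b)_17: α=5, u≡8; β=3, v≡10 (mod 17); (8|17)=+1, (10|17)=-1; sign (−1)^0·+1^3·-1^5 = -1.
(a,b)_5: α=9, u≡3; β=4, v≡4 (mod 5); (3|5)=-1, (4|5)=+1; sign (−1)^0·-1^4·+1^9 = +1.
(a,b)_7: α=4, u≡3; β=2, v≡3 (mod 7); (3|7)=-1, (3|7)=-1; sign (−1)^0·-1^2·-1^4 = +1.
(a,b)_11: α=3, u≡1; β=2, v≡7 (mod 11); (1|11)=+1, (7|11)=-1; sign (−1)^0·+1^2·-1^3 = -1.
|Ram(17765, -11951)| = 4, even; anisotropic at {11, 17, 19, 37}.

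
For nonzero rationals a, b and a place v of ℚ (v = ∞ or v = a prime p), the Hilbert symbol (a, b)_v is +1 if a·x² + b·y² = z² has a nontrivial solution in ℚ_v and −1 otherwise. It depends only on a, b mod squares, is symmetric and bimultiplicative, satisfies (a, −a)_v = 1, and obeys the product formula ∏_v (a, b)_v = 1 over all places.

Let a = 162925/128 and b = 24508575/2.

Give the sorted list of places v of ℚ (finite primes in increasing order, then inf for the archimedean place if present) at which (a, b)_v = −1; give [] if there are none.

Mod squares: a ≡ 266, b ≡ 494. Check v ∈ {∞, 2, 3, 5, 7, 13, 19}.
v=7: a=7^3·(≡3), b=7^2·(≡2) mod 7; (3|7)=-1, (2|7)=+1; (−1)^{3·2·3}·(-1)^2·(+1)^3 = +1.
v=13: a=13^0·(≡2), b=13^1·(≡1) mod 13; (2|13)=-1, (1|13)=+1; (−1)^{0·1·6}·(-1)^1·(+1)^0 = -1.
v=19: a=19^1·(≡14), b=19^1·(≡17) mod 19; (14|19)=-1, (17|19)=+1; (−1)^{1·1·9}·(-1)^1·(+1)^1 = +1.
v=3: a=3^0·(≡2), b=3^4·(≡2) mod 3; (2|3)=-1, (2|3)=-1; (−1)^{0·4·1}·(-1)^4·(-1)^0 = +1.
v=∞: 266 > 0 and 494 > 0  ⇒  (a,b)_∞ = +1.
v=5: a=5^2·(≡4), b=5^2·(≡4) mod 5; (4|5)=+1, (4|5)=+1; (−1)^{2·2·2}·(+1)^2·(+1)^2 = +1.
v=2: v_2(a)=-7, v_2(b)=-1; units ≡ 5, 7 (mod 8); ε·ε+αω+βω = 0·1+-7·0+-1·1 ≡ 1  ⇒  (a,b)_2 = -1.
|Ram(266, 494)| = 2, even; anisotropic at {2, 13}.

[2, 13]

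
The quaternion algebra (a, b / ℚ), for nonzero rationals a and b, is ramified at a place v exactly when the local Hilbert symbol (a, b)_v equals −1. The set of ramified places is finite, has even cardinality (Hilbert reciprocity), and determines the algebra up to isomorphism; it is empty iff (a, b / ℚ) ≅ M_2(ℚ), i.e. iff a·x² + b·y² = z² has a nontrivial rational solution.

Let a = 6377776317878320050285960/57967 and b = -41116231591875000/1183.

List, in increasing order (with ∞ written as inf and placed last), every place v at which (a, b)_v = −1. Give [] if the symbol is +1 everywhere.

(a, b) ≡ (9870, -1914290) mod (ℚ^×)²; places V = {2, 3, 5, 7, 11, 13, 17, 19, 23, 29, 41, 47, ∞}.
(a,b)_11: α=0, u≡5; β=2, v≡6 (mod 11); (5|11)=+1, (6|11)=-1; sign (−1)^0·+1^2·-1^0 = +1.
(a,b)_23: α=2, u≡3; β=1, v≡21 (mod 23); (3|23)=+1, (21|23)=-1; sign (−1)^0·+1^1·-1^2 = +1.
(a,b)_5: α=1, u≡1; β=7, v≡3 (mod 5); (1|5)=+1, (3|5)=-1; sign (−1)^0·+1^7·-1^1 = -1.
(a,b)_17: α=2, u≡5; β=0, v≡3 (mod 17); (5|17)=-1, (3|17)=-1; sign (−1)^0·-1^0·-1^2 = +1.
(a,b)_7: α=-3, u≡6; β=-1, v≡6 (mod 7); (6|7)=-1, (6|7)=-1; sign (−1)^1·-1^-1·-1^-3 = -1.
(a,b)_2: α=3, β=3; u≡7, v≡7 (mod 8); ε(u)ε(v)=1·1, αω(v)=3·0, βω(u)=3·0; sum ≡ 1  ⇒  -1.
(a,b)_47: α=3, u≡33; β=2, v≡5 (mod 47); (33|47)=-1, (5|47)=-1; sign (−1)^0·-1^2·-1^3 = -1.
(a,b)_19: α=2, u≡1; β=0, v≡9 (mod 19); (1|19)=+1, (9|19)=+1; sign (−1)^0·+1^0·+1^2 = +1.
(a,b)_29: α=2, u≡3; β=1, v≡24 (mod 29); (3|29)=-1, (24|29)=+1; sign (−1)^0·-1^1·+1^2 = -1.
(a,b)_3: α=9, u≡2; β=2, v≡1 (mod 3); (2|3)=-1, (1|3)=+1; sign (−1)^0·-1^2·+1^9 = +1.
(a,b)_13: α=-2, u≡9; β=-2, v≡9 (mod 13); (9|13)=+1, (9|13)=+1; sign (−1)^0·+1^-2·+1^-2 = +1.
(a,b)_41: α=2, u≡22; β=1, v≡37 (mod 41); (22|41)=-1, (37|41)=+1; sign (−1)^0·-1^1·+1^2 = -1.
(a,b)_∞: sgn(9870)=+, sgn(-1914290)=−, so +1.
(9870, -1914290 / ℚ) ramifies at {2, 5, 7, 29, 41, 47}: a division algebra.

[2, 5, 7, 29, 41, 47]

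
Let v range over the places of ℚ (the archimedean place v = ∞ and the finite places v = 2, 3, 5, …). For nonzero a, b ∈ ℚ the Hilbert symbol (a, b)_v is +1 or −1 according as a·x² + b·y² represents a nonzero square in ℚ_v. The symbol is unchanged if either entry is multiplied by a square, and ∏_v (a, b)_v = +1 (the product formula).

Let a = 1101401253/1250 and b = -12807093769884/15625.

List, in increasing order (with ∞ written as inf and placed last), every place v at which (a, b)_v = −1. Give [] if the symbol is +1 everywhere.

[]

Mod squares: a ≡ 2346, b ≡ -1311. Check v ∈ {∞, 2, 3, 5, 17, 19, 23}.
v=19: a=19^2·(≡7), b=19^3·(≡16) mod 19; (7|19)=+1, (16|19)=+1; (−1)^{2·3·9}·(+1)^3·(+1)^2 = +1.
v=23: a=23^1·(≡20), b=23^1·(≡16) mod 23; (20|23)=-1, (16|23)=+1; (−1)^{1·1·11}·(-1)^1·(+1)^1 = +1.
v=17: a=17^3·(≡4), b=17^4·(≡13) mod 17; (4|17)=+1, (13|17)=+1; (−1)^{3·4·8}·(+1)^4·(+1)^3 = +1.
v=2: v_2(a)=-1, v_2(b)=2; units ≡ 5, 1 (mod 8); ε·ε+αω+βω = 0·0+-1·0+2·1 ≡ 0  ⇒  (a,b)_2 = +1.
v=3: a=3^3·(≡2), b=3^5·(≡1) mod 3; (2|3)=-1, (1|3)=+1; (−1)^{3·5·1}·(-1)^5·(+1)^3 = +1.
v=5: a=5^-4·(≡4), b=5^-6·(≡1) mod 5; (4|5)=+1, (1|5)=+1; (−1)^{-4·-6·2}·(+1)^-6·(+1)^-4 = +1.
v=∞: 2346 > 0 and -1311 < 0  ⇒  (a,b)_∞ = +1.
Ram(a, b) = ∅: the form 2346·x² + -1311·y² − z² is isotropic over every ℚ_v, so by Hasse–Minkowski it is isotropic over ℚ.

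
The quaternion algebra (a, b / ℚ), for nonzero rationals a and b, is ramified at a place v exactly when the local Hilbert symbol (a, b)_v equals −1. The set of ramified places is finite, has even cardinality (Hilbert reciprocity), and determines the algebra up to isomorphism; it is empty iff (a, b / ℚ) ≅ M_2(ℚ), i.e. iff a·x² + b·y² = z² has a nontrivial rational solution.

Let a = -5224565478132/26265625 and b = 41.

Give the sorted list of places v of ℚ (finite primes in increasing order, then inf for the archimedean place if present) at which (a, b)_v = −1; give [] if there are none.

[7, 19]

(a, b) ≡ (-133, 41) mod (ℚ^×)²; places V = {2, 3, 5, 7, 11, 13, 19, 41, ∞}.
(a,b)_41: α=-2, u≡1; β=1, v≡1 (mod 41); (1|41)=+1, (1|41)=+1; sign (−1)^0·+1^1·+1^-2 = +1.
(a,b)_13: α=2, u≡10; β=0, v≡2 (mod 13); (10|13)=+1, (2|13)=-1; sign (−1)^0·+1^0·-1^2 = +1.
(a,b)_19: α=1, u≡10; β=0, v≡3 (mod 19); (10|19)=-1, (3|19)=-1; sign (−1)^0·-1^0·-1^1 = -1.
(a,b)_7: α=3, u≡2; β=0, v≡6 (mod 7); (2|7)=+1, (6|7)=-1; sign (−1)^0·+1^0·-1^3 = -1.
(a,b)_5: α=-6, u≡3; β=0, v≡1 (mod 5); (3|5)=-1, (1|5)=+1; sign (−1)^0·-1^0·+1^-6 = +1.
(a,b)_11: α=4, u≡10; β=0, v≡8 (mod 11); (10|11)=-1, (8|11)=-1; sign (−1)^0·-1^0·-1^4 = +1.
(a,b)_2: α=2, β=0; u≡3, v≡1 (mod 8); ε(u)ε(v)=1·0, αω(v)=2·0, βω(u)=0·1; sum ≡ 0  ⇒  +1.
(a,b)_∞: sgn(-133)=−, sgn(41)=+, so +1.
(a,b)_3: α=4, u≡2; β=0, v≡2 (mod 3); (2|3)=-1, (2|3)=-1; sign (−1)^0·-1^0·-1^4 = +1.
Ram(-133, 41) = {7, 19}; no ℚ_7-point on the conic.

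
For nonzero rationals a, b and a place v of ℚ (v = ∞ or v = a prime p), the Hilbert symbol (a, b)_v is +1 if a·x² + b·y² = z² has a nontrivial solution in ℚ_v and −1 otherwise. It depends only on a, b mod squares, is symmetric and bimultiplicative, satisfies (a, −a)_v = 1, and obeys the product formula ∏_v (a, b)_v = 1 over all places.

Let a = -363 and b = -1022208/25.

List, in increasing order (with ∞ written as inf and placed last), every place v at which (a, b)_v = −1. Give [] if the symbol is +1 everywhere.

[11, inf]

(a, b) ≡ (-3, -33) mod (ℚ^×)²; places V = {2, 3, 5, 11, ∞}.
(a,b)_3: α=1, u≡2; β=1, v≡1 (mod 3); (2|3)=-1, (1|3)=+1; sign (−1)^1·-1^1·+1^1 = +1.
(a,b)_2: α=0, β=8; u≡5, v≡7 (mod 8); ε(u)ε(v)=0·1, αω(v)=0·0, βω(u)=8·1; sum ≡ 0  ⇒  +1.
(a,b)_11: α=2, u≡8; β=3, v≡8 (mod 11); (8|11)=-1, (8|11)=-1; sign (−1)^0·-1^3·-1^2 = -1.
(a,b)_∞: sgn(-3)=−, sgn(-33)=−, so -1.
(a,b)_5: α=0, u≡2; β=-2, v≡2 (mod 5); (2|5)=-1, (2|5)=-1; sign (−1)^0·-1^-2·-1^0 = +1.
(-3, -33 / ℚ) ramifies at {11, ∞}: a division algebra.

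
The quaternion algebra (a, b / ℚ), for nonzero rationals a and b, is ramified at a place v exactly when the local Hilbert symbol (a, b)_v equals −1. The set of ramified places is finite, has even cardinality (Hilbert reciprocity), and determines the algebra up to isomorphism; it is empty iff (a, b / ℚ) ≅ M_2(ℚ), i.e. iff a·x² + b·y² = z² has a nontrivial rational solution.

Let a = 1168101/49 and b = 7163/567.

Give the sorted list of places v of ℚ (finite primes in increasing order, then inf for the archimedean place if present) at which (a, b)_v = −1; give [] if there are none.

Mod squares: a ≡ 14421, b ≡ 50141. Check v ∈ {∞, 2, 3, 7, 11, 13, 19, 23, 29}.
v=13: a=13^0·(≡9), b=13^1·(≡12) mod 13; (9|13)=+1, (12|13)=+1; (−1)^{0·1·6}·(+1)^1·(+1)^0 = +1.
v=7: a=7^-2·(≡4), b=7^-1·(≡4) mod 7; (4|7)=+1, (4|7)=+1; (−1)^{-2·-1·3}·(+1)^-1·(+1)^-2 = +1.
v=19: a=19^1·(≡3), b=19^1·(≡1) mod 19; (3|19)=-1, (1|19)=+1; (−1)^{1·1·9}·(-1)^1·(+1)^1 = +1.
v=2: v_2(a)=0, v_2(b)=0; units ≡ 5, 5 (mod 8); ε·ε+αω+βω = 0·0+0·1+0·1 ≡ 0  ⇒  (a,b)_2 = +1.
v=11: a=11^1·(≡6), b=11^0·(≡4) mod 11; (6|11)=-1, (4|11)=+1; (−1)^{1·0·5}·(-1)^0·(+1)^1 = +1.
v=3: a=3^5·(≡1), b=3^-4·(≡2) mod 3; (1|3)=+1, (2|3)=-1; (−1)^{5·-4·1}·(+1)^-4·(-1)^5 = -1.
v=23: a=23^1·(≡1), b=23^0·(≡16) mod 23; (1|23)=+1, (16|23)=+1; (−1)^{1·0·11}·(+1)^0·(+1)^1 = +1.
v=∞: 14421 > 0 and 50141 > 0  ⇒  (a,b)_∞ = +1.
v=29: a=29^0·(≡15), b=29^1·(≡10) mod 29; (15|29)=-1, (10|29)=-1; (−1)^{0·1·14}·(-1)^1·(-1)^0 = -1.
Ram(14421, 50141) = {3, 29}; no ℚ_3-point on the conic.

[3, 29]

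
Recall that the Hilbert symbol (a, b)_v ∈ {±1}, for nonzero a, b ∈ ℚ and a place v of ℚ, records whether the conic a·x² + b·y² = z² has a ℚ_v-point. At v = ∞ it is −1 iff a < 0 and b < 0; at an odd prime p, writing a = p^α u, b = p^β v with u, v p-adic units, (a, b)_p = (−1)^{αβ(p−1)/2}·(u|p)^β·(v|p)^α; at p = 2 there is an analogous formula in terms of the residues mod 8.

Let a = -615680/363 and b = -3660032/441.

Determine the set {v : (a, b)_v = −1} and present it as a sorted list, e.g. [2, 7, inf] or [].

Mod squares: a ≡ -7215, b ≡ -17. Check v ∈ {∞, 2, 3, 5, 7, 11, 13, 17, 29, 37}.
v=∞: -7215 < 0 and -17 < 0  ⇒  (a,b)_∞ = -1.
v=3: a=3^-1·(≡1), b=3^-2·(≡1) mod 3; (1|3)=+1, (1|3)=+1; (−1)^{-1·-2·1}·(+1)^-2·(+1)^-1 = +1.
v=11: a=11^-2·(≡4), b=11^0·(≡9) mod 11; (4|11)=+1, (9|11)=+1; (−1)^{-2·0·5}·(+1)^0·(+1)^-2 = +1.
v=13: a=13^1·(≡1), b=13^0·(≡12) mod 13; (1|13)=+1, (12|13)=+1; (−1)^{1·0·6}·(+1)^0·(+1)^1 = +1.
v=37: a=37^1·(≡25), b=37^0·(≡22) mod 37; (25|37)=+1, (22|37)=-1; (−1)^{1·0·18}·(+1)^0·(-1)^1 = -1.
v=7: a=7^0·(≡2), b=7^-2·(≡1) mod 7; (2|7)=+1, (1|7)=+1; (−1)^{0·-2·3}·(+1)^-2·(+1)^0 = +1.
v=17: a=17^0·(≡10), b=17^1·(≡8) mod 17; (10|17)=-1, (8|17)=+1; (−1)^{0·1·8}·(-1)^1·(+1)^0 = -1.
v=2: v_2(a)=8, v_2(b)=8; units ≡ 1, 7 (mod 8); ε·ε+αω+βω = 0·1+8·0+8·0 ≡ 0  ⇒  (a,b)_2 = +1.
v=29: a=29^0·(≡9), b=29^2·(≡19) mod 29; (9|29)=+1, (19|29)=-1; (−1)^{0·2·14}·(+1)^2·(-1)^0 = +1.
v=5: a=5^1·(≡3), b=5^0·(≡3) mod 5; (3|5)=-1, (3|5)=-1; (−1)^{1·0·2}·(-1)^0·(-1)^1 = -1.
Ram(-7215, -17) = {5, 17, 37, ∞}; no ℚ_5-point on the conic.

[5, 17, 37, inf]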